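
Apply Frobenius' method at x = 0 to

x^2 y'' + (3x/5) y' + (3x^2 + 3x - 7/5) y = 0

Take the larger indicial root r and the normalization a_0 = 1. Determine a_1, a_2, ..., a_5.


Write in Frobenius form y'' + (p(x)/x) y' + (q(x)/x^2) y = 0:
  p(x) = 3/5,  q(x) = 3x^2 + 3x - 7/5.
Indicial equation: r(r-1) + (3/5) r + (-7/5) = 0 -> roots r_1 = 7/5, r_2 = -1.
Take r = r_1 = 7/5. Let y(x) = x^r sum_{n>=0} a_n x^n with a_0 = 1.
Substitute y = x^r sum a_n x^n and match x^{r+n}. The recurrence is
  D(n) a_n + 3 a_{n-1} + 3 a_{n-2} = 0,  where D(n) = (r+n)(r+n-1) + (3/5)(r+n) + (-7/5).
  a_n = [-3 a_{n-1} - 3 a_{n-2}] / D(n).
Since the indicial polynomial factors as (r - r_1)(r - r_2), D(n) = (r_1 + n - r_1)(r_1 + n - r_2) = n(n + 12/5).
Evaluating step by step (a_0 = 1):
  n = 1: D(1) = 1(1 + 12/5) = 17/5; numerator = -3(1) = -3; a_1 = (-3)/(17/5) = -15/17
  n = 2: D(2) = 2(2 + 12/5) = 44/5; numerator = -3(-15/17) - 3(1) = -6/17; a_2 = (-6/17)/(44/5) = -15/374
  n = 3: D(3) = 3(3 + 12/5) = 81/5; numerator = -3(-15/374) - 3(-15/17) = 1035/374; a_3 = (1035/374)/(81/5) = 575/3366
  n = 4: D(4) = 4(4 + 12/5) = 128/5; numerator = -3(575/3366) - 3(-15/374) = -20/51; a_4 = (-20/51)/(128/5) = -25/1632
  n = 5: D(5) = 5(5 + 12/5) = 37; numerator = -3(-25/1632) - 3(575/3366) = -8375/17952; a_5 = (-8375/17952)/(37) = -8375/664224

r = 7/5; a_0 = 1; a_1 = -15/17; a_2 = -15/374; a_3 = 575/3366; a_4 = -25/1632; a_5 = -8375/664224


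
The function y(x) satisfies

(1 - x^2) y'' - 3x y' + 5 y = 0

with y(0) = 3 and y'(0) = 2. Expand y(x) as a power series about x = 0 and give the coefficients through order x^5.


Ansatz: y(x) = sum_{n>=0} a_n x^n, so y'(x) = sum_{n>=1} n a_n x^(n-1) and y''(x) = sum_{n>=2} n(n-1) a_n x^(n-2).
Substitute into P(x) y'' + Q(x) y' + R(x) y = 0 with P(x) = 1 - x^2, Q(x) = -3x, R(x) = 5, and match powers of x.
Initial conditions: a_0 = 3, a_1 = 2.
Setting the coefficient of each power of x to zero and solving order by order (substituting the coefficients already found):
  x^0: 2 a_2 + 5 a_0 = 0  ->  2 a_2 = -5 a_0 = -15  ->  a_2 = -15/2
  x^1: 6 a_3 + 2 a_1 = 0  ->  6 a_3 = -2 a_1 = -4  ->  a_3 = -2/3
  x^2: 12 a_4 - 3 a_2 = 0  ->  12 a_4 = 3 a_2 = -45/2  ->  a_4 = -15/8
  x^3: 20 a_5 - 10 a_3 = 0  ->  20 a_5 = 10 a_3 = -20/3  ->  a_5 = -1/3
Truncated series: y(x) = 3 + 2 x - (15/2) x^2 - (2/3) x^3 - (15/8) x^4 - (1/3) x^5 + O(x^6).

a_0 = 3; a_1 = 2; a_2 = -15/2; a_3 = -2/3; a_4 = -15/8; a_5 = -1/3


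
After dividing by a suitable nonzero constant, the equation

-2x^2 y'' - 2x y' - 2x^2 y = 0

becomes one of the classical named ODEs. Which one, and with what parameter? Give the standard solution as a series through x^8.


All three coefficients share the factor -2; dividing through by -2 gives  x^2 y'' + x y' + x^2 y = 0.
This matches the Bessel equation x^2 y'' + x y' + (x^2 - nu^2) y = 0 with nu^2 = 0, so nu = 0; the solution bounded at x = 0 is J_0(x).
Frobenius at x = 0: indicial roots ±nu; for r = nu the recurrence k(k + 2nu) c_k = -c_{k-2} gives the standard series J_nu(x) = sum_{k>=0} (-1)^k / (k! (k+nu)!) (x/2)^(2k+nu). Evaluate the first 5 terms:
  k = 0: (-1)^0 / (0! * 0! * 2^0) x^0 = 1/(1*1*1) x^0 = (1) x^0
  k = 1: (-1)^1 / (1! * 1! * 2^2) x^2 = -1/(1*1*4) x^2 = (-1/4) x^2
  k = 2: (-1)^2 / (2! * 2! * 2^4) x^4 = 1/(2*2*16) x^4 = (1/64) x^4
  k = 3: (-1)^3 / (3! * 3! * 2^6) x^6 = -1/(6*6*64) x^6 = (-1/2304) x^6
  k = 4: (-1)^4 / (4! * 4! * 2^8) x^8 = 1/(24*24*256) x^8 = (1/147456) x^8
Hence J_0(x) = x^8/147456 - x^6/2304 + x^4/64 - x^2/4 + 1 + ....

J_0(x); series = x^8/147456 - x^6/2304 + x^4/64 - x^2/4 + 1


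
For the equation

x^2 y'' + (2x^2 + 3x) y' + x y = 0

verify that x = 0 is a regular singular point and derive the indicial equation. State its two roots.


Divide by x^2 to reach normal form y'' + P_1(x) y' + P_2(x) y = 0 with P_1(x) = 2 + 3/x and P_2(x) = 1/x.
x = 0 is a singular point because the y'-coefficient 2 + 3/x has a pole at x = 0 and the y-coefficient 1/x has a pole at x = 0.
It is a regular singular point because x P_1(x) = p(x) = 2x + 3 and x^2 P_2(x) = q(x) = x are polynomials, hence analytic at x = 0.
p(0) = 3,  q(0) = 0.
Indicial equation: r(r-1) + p(0) r + q(0) = 0, i.e. r^2 + (p(0) - 1) r + q(0) = 0, i.e. r^2 + 2 r = 0.
Discriminant: (2)^2 - 4(0) = 4, so r = (-2 ± 2)/2.
Solving: r_1 = 0, r_2 = -2.

indicial: r^2 + 2 r = 0; roots r_1 = 0, r_2 = -2


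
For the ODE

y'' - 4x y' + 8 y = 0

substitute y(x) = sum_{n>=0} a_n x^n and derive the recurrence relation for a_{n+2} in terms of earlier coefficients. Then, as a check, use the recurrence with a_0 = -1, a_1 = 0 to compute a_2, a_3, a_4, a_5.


Substitute y = sum_n a_n x^n.
y''(x) has coefficient (n+2)(n+1) a_{n+2} at x^n;
-4 x y'(x) has coefficient -4 n a_n at x^n (shift);
8 y(x) has coefficient 8 a_n at x^n.
Matching x^n: (n+2)(n+1) a_{n+2} + (-4n + 8) a_n = 0.
Thus a_{n+2} = (4n - 8) / ((n+1)(n+2)) * a_n.

Check with a_0 = -1, a_1 = 0 (apply the recurrence for n = 0, 1, 2, 3): a_0 = -1, a_1 = 0, a_2 = 4, a_3 = 0, a_4 = 0, a_5 = 0.

a_(n+2) = (4n - 8) / ((n+1)(n+2)) * a_n; check: a_0 = -1, a_1 = 0, a_2 = 4, a_3 = 0, a_4 = 0, a_5 = 0


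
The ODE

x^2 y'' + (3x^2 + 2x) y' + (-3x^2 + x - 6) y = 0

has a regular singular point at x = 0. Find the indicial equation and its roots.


Divide by x^2 to reach normal form y'' + P_1(x) y' + P_2(x) y = 0 with P_1(x) = 3 + 2/x and P_2(x) = -3 + 1/x - 6/x^2.
x = 0 is a singular point because the y'-coefficient 3 + 2/x has a pole at x = 0 and the y-coefficient -3 + 1/x - 6/x^2 has a pole at x = 0.
It is a regular singular point because x P_1(x) = p(x) = 3x + 2 and x^2 P_2(x) = q(x) = -3x^2 + x - 6 are polynomials, hence analytic at x = 0.
p(0) = 2,  q(0) = -6.
Indicial equation: r(r-1) + p(0) r + q(0) = 0, i.e. r^2 + (p(0) - 1) r + q(0) = 0, i.e. r^2 + 1 r - 6 = 0.
Discriminant: (1)^2 - 4(-6) = 25, so r = (-1 ± 5)/2.
Solving: r_1 = 2, r_2 = -3.

indicial: r^2 + 1 r - 6 = 0; roots r_1 = 2, r_2 = -3


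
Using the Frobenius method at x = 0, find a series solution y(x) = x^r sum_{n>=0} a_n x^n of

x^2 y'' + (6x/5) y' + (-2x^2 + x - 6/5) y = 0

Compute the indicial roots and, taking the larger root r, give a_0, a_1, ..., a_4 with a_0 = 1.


Write in Frobenius form y'' + (p(x)/x) y' + (q(x)/x^2) y = 0:
  p(x) = 6/5,  q(x) = -2x^2 + x - 6/5.
Indicial equation: r(r-1) + (6/5) r + (-6/5) = 0 -> roots r_1 = 1, r_2 = -6/5.
Take r = r_1 = 1. Let y(x) = x^r sum_{n>=0} a_n x^n with a_0 = 1.
Substitute y = x^r sum a_n x^n and match x^{r+n}. The recurrence is
  D(n) a_n + 1 a_{n-1} - 2 a_{n-2} = 0,  where D(n) = (r+n)(r+n-1) + (6/5)(r+n) + (-6/5).
  a_n = [-1 a_{n-1} + 2 a_{n-2}] / D(n).
Since the indicial polynomial factors as (r - r_1)(r - r_2), D(n) = (r_1 + n - r_1)(r_1 + n - r_2) = n(n + 11/5).
Evaluating step by step (a_0 = 1):
  n = 1: D(1) = 1(1 + 11/5) = 16/5; numerator = -1(1) = -1; a_1 = (-1)/(16/5) = -5/16
  n = 2: D(2) = 2(2 + 11/5) = 42/5; numerator = -1(-5/16) + 2(1) = 37/16; a_2 = (37/16)/(42/5) = 185/672
  n = 3: D(3) = 3(3 + 11/5) = 78/5; numerator = -1(185/672) + 2(-5/16) = -605/672; a_3 = (-605/672)/(78/5) = -3025/52416
  n = 4: D(4) = 4(4 + 11/5) = 124/5; numerator = -1(-3025/52416) + 2(185/672) = 4555/7488; a_4 = (4555/7488)/(124/5) = 22775/928512

r = 1; a_0 = 1; a_1 = -5/16; a_2 = 185/672; a_3 = -3025/52416; a_4 = 22775/928512


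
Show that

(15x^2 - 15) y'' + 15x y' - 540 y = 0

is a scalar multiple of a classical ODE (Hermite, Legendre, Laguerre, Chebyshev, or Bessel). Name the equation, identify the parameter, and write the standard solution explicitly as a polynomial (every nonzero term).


All three coefficients share the factor -15; dividing through by -15 gives  (1 - x^2) y'' - x y' + 36 y = 0.
This matches the Chebyshev equation (1 - x^2) y'' - x y' + n^2 y = 0 (note the -x y' term, not -2x y') with n^2 = 36, so n = 6; the polynomial solution is T_6(x).
With y = sum_k a_k x^k, matching x^k gives (k+2)(k+1) a_{k+2} = (k^2 - n^2) a_k = (k - 6)(k + 6) a_k. The right side vanishes at k = 6, so the series with the parity of 6 terminates at degree 6.
Standard normalization: leading coefficient of T_n is 2^(n-1), so a_6 = 2^5 = 32. Work downward with a_k = (k+1)(k+2) a_{k+2} / ((k - 6)(k + 6)):
  a_4 = (5)(6)(32) / ((4 - 6)(4 + 6)) = 960/(-20) = -48
  a_2 = (3)(4)(-48) / ((2 - 6)(2 + 6)) = -576/(-32) = 18
  a_0 = (1)(2)(18) / ((0 - 6)(0 + 6)) = 36/(-36) = -1
Hence T_6(x) = 32 x^6 - 48 x^4 + 18 x^2 - 1.

T_6(x); series = 32 x^6 - 48 x^4 + 18 x^2 - 1


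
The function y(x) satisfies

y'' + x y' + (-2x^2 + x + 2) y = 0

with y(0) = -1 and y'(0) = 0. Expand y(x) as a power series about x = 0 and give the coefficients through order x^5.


Ansatz: y(x) = sum_{n>=0} a_n x^n, so y'(x) = sum_{n>=1} n a_n x^(n-1) and y''(x) = sum_{n>=2} n(n-1) a_n x^(n-2).
Substitute into P(x) y'' + Q(x) y' + R(x) y = 0 with P(x) = 1, Q(x) = x, R(x) = -2x^2 + x + 2, and match powers of x.
Initial conditions: a_0 = -1, a_1 = 0.
Setting the coefficient of each power of x to zero and solving order by order (substituting the coefficients already found):
  x^0: 2 a_2 + 2 a_0 = 0  ->  2 a_2 = -2 a_0 = 2  ->  a_2 = 1
  x^1: 6 a_3 + 3 a_1 + a_0 = 0  ->  6 a_3 = -3 a_1 - a_0 = 1  ->  a_3 = 1/6
  x^2: 12 a_4 + 4 a_2 + a_1 - 2 a_0 = 0  ->  12 a_4 = -4 a_2 - a_1 + 2 a_0 = -6  ->  a_4 = -1/2
  x^3: 20 a_5 + 5 a_3 + a_2 - 2 a_1 = 0  ->  20 a_5 = -5 a_3 - a_2 + 2 a_1 = -11/6  ->  a_5 = -11/120
Truncated series: y(x) = -1 + x^2 + (1/6) x^3 - (1/2) x^4 - (11/120) x^5 + O(x^6).

a_0 = -1; a_1 = 0; a_2 = 1; a_3 = 1/6; a_4 = -1/2; a_5 = -11/120


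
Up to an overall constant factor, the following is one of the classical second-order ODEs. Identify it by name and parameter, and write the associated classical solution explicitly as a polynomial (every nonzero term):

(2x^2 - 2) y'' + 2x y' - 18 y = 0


All three coefficients share the factor -2; dividing through by -2 gives  (1 - x^2) y'' - x y' + 9 y = 0.
This matches the Chebyshev equation (1 - x^2) y'' - x y' + n^2 y = 0 (note the -x y' term, not -2x y') with n^2 = 9, so n = 3; the polynomial solution is T_3(x).
With y = sum_k a_k x^k, matching x^k gives (k+2)(k+1) a_{k+2} = (k^2 - n^2) a_k = (k - 3)(k + 3) a_k. The right side vanishes at k = 3, so the series with the parity of 3 terminates at degree 3.
Standard normalization: leading coefficient of T_n is 2^(n-1), so a_3 = 2^2 = 4. Work downward with a_k = (k+1)(k+2) a_{k+2} / ((k - 3)(k + 3)):
  a_1 = (2)(3)(4) / ((1 - 3)(1 + 3)) = 24/(-8) = -3
Hence T_3(x) = 4 x^3 - 3 x.

T_3(x); series = 4 x^3 - 3 x


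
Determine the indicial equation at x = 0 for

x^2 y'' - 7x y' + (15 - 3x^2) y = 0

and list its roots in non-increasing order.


Divide by x^2 to reach normal form y'' + P_1(x) y' + P_2(x) y = 0 with P_1(x) = -7/x and P_2(x) = -3 + 15/x^2.
x = 0 is a singular point because the y'-coefficient -7/x has a pole at x = 0 and the y-coefficient -3 + 15/x^2 has a pole at x = 0.
It is a regular singular point because x P_1(x) = p(x) = -7 and x^2 P_2(x) = q(x) = 15 - 3x^2 are polynomials, hence analytic at x = 0.
p(0) = -7,  q(0) = 15.
Indicial equation: r(r-1) + p(0) r + q(0) = 0, i.e. r^2 + (p(0) - 1) r + q(0) = 0, i.e. r^2 - 8 r + 15 = 0.
Discriminant: (-8)^2 - 4(15) = 4, so r = (8 ± 2)/2.
Solving: r_1 = 5, r_2 = 3.

indicial: r^2 - 8 r + 15 = 0; roots r_1 = 5, r_2 = 3


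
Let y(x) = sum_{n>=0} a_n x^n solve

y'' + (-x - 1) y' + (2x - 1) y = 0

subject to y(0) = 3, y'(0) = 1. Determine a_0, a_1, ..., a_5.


Ansatz: y(x) = sum_{n>=0} a_n x^n, so y'(x) = sum_{n>=1} n a_n x^(n-1) and y''(x) = sum_{n>=2} n(n-1) a_n x^(n-2).
Substitute into P(x) y'' + Q(x) y' + R(x) y = 0 with P(x) = 1, Q(x) = -x - 1, R(x) = 2x - 1, and match powers of x.
Initial conditions: a_0 = 3, a_1 = 1.
Setting the coefficient of each power of x to zero and solving order by order (substituting the coefficients already found):
  x^0: 2 a_2 - a_1 - a_0 = 0  ->  2 a_2 = a_1 + a_0 = 4  ->  a_2 = 2
  x^1: 6 a_3 - 2 a_2 - 2 a_1 + 2 a_0 = 0  ->  6 a_3 = 2 a_2 + 2 a_1 - 2 a_0 = 0  ->  a_3 = 0
  x^2: 12 a_4 - 3 a_3 - 3 a_2 + 2 a_1 = 0  ->  12 a_4 = 3 a_3 + 3 a_2 - 2 a_1 = 4  ->  a_4 = 1/3
  x^3: 20 a_5 - 4 a_4 - 4 a_3 + 2 a_2 = 0  ->  20 a_5 = 4 a_4 + 4 a_3 - 2 a_2 = -8/3  ->  a_5 = -2/15
Truncated series: y(x) = 3 + x + 2 x^2 + (1/3) x^4 - (2/15) x^5 + O(x^6).

a_0 = 3; a_1 = 1; a_2 = 2; a_3 = 0; a_4 = 1/3; a_5 = -2/15


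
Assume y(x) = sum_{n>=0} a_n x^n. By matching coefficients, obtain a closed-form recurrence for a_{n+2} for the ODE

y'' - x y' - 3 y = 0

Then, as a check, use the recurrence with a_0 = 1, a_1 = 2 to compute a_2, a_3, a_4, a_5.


Substitute y = sum_n a_n x^n.
y''(x) has coefficient (n+2)(n+1) a_{n+2} at x^n;
-x y'(x) has coefficient -n a_n at x^n (shift);
-3 y(x) has coefficient -3 a_n at x^n.
Matching x^n: (n+2)(n+1) a_{n+2} + (-n - 3) a_n = 0.
Thus a_{n+2} = (n + 3) / ((n+1)(n+2)) * a_n.

Check with a_0 = 1, a_1 = 2 (apply the recurrence for n = 0, 1, 2, 3): a_0 = 1, a_1 = 2, a_2 = 3/2, a_3 = 4/3, a_4 = 5/8, a_5 = 2/5.

a_(n+2) = (n + 3) / ((n+1)(n+2)) * a_n; check: a_0 = 1, a_1 = 2, a_2 = 3/2, a_3 = 4/3, a_4 = 5/8, a_5 = 2/5


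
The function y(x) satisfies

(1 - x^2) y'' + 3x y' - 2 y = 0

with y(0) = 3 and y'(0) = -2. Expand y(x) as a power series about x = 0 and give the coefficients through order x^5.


Ansatz: y(x) = sum_{n>=0} a_n x^n, so y'(x) = sum_{n>=1} n a_n x^(n-1) and y''(x) = sum_{n>=2} n(n-1) a_n x^(n-2).
Substitute into P(x) y'' + Q(x) y' + R(x) y = 0 with P(x) = 1 - x^2, Q(x) = 3x, R(x) = -2, and match powers of x.
Initial conditions: a_0 = 3, a_1 = -2.
Setting the coefficient of each power of x to zero and solving order by order (substituting the coefficients already found):
  x^0: 2 a_2 - 2 a_0 = 0  ->  2 a_2 = 2 a_0 = 6  ->  a_2 = 3
  x^1: 6 a_3 + a_1 = 0  ->  6 a_3 = -a_1 = 2  ->  a_3 = 1/3
  x^2: 12 a_4 + 2 a_2 = 0  ->  12 a_4 = -2 a_2 = -6  ->  a_4 = -1/2
  x^3: 20 a_5 + a_3 = 0  ->  20 a_5 = -a_3 = -1/3  ->  a_5 = -1/60
Truncated series: y(x) = 3 - 2 x + 3 x^2 + (1/3) x^3 - (1/2) x^4 - (1/60) x^5 + O(x^6).

a_0 = 3; a_1 = -2; a_2 = 3; a_3 = 1/3; a_4 = -1/2; a_5 = -1/60


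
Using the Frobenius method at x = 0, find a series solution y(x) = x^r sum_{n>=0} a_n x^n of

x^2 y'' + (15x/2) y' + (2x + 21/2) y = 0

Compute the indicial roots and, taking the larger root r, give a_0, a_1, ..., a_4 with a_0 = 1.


Write in Frobenius form y'' + (p(x)/x) y' + (q(x)/x^2) y = 0:
  p(x) = 15/2,  q(x) = 2x + 21/2.
Indicial equation: r(r-1) + (15/2) r + (21/2) = 0 -> roots r_1 = -3, r_2 = -7/2.
Take r = r_1 = -3. Let y(x) = x^r sum_{n>=0} a_n x^n with a_0 = 1.
Substitute y = x^r sum a_n x^n and match x^{r+n}. The recurrence is
  D(n) a_n + 2 a_{n-1} = 0,  where D(n) = (r+n)(r+n-1) + (15/2)(r+n) + (21/2).
  a_n = -2 / D(n) * a_{n-1}.
Since the indicial polynomial factors as (r - r_1)(r - r_2), D(n) = (r_1 + n - r_1)(r_1 + n - r_2) = n(n + 1/2).
Evaluating step by step (a_0 = 1):
  n = 1: D(1) = 1(1 + 1/2) = 3/2; numerator = -2(1) = -2; a_1 = (-2)/(3/2) = -4/3
  n = 2: D(2) = 2(2 + 1/2) = 5; numerator = -2(-4/3) = 8/3; a_2 = (8/3)/(5) = 8/15
  n = 3: D(3) = 3(3 + 1/2) = 21/2; numerator = -2(8/15) = -16/15; a_3 = (-16/15)/(21/2) = -32/315
  n = 4: D(4) = 4(4 + 1/2) = 18; numerator = -2(-32/315) = 64/315; a_4 = (64/315)/(18) = 32/2835

r = -3; a_0 = 1; a_1 = -4/3; a_2 = 8/15; a_3 = -32/315; a_4 = 32/2835


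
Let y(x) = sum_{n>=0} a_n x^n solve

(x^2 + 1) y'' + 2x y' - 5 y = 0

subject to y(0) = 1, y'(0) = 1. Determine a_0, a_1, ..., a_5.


Ansatz: y(x) = sum_{n>=0} a_n x^n, so y'(x) = sum_{n>=1} n a_n x^(n-1) and y''(x) = sum_{n>=2} n(n-1) a_n x^(n-2).
Substitute into P(x) y'' + Q(x) y' + R(x) y = 0 with P(x) = x^2 + 1, Q(x) = 2x, R(x) = -5, and match powers of x.
Initial conditions: a_0 = 1, a_1 = 1.
Setting the coefficient of each power of x to zero and solving order by order (substituting the coefficients already found):
  x^0: 2 a_2 - 5 a_0 = 0  ->  2 a_2 = 5 a_0 = 5  ->  a_2 = 5/2
  x^1: 6 a_3 - 3 a_1 = 0  ->  6 a_3 = 3 a_1 = 3  ->  a_3 = 1/2
  x^2: 12 a_4 + a_2 = 0  ->  12 a_4 = -a_2 = -5/2  ->  a_4 = -5/24
  x^3: 20 a_5 + 7 a_3 = 0  ->  20 a_5 = -7 a_3 = -7/2  ->  a_5 = -7/40
Truncated series: y(x) = 1 + x + (5/2) x^2 + (1/2) x^3 - (5/24) x^4 - (7/40) x^5 + O(x^6).

a_0 = 1; a_1 = 1; a_2 = 5/2; a_3 = 1/2; a_4 = -5/24; a_5 = -7/40


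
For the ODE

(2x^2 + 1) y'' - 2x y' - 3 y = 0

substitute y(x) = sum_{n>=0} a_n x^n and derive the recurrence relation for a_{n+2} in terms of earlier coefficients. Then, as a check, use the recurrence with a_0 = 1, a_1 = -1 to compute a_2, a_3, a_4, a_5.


Substitute y = sum_n a_n x^n.
(1 + 2 x^2) y'' contributes (n+2)(n+1) a_{n+2} + 2 n(n-1) a_n at x^n.
-2 x y'(x) contributes -2 n a_n at x^n.
-3 y(x) contributes -3 a_n at x^n.
Matching x^n: (n+2)(n+1) a_{n+2} + (2 n(n-1) - 2 n - 3) a_n = 0.
Thus a_{n+2} = (-2 n(n-1) + 2 n + 3) / ((n+1)(n+2)) * a_n.

Check with a_0 = 1, a_1 = -1 (apply the recurrence for n = 0, 1, 2, 3): a_0 = 1, a_1 = -1, a_2 = 3/2, a_3 = -5/6, a_4 = 3/8, a_5 = 1/8.

a_(n+2) = (-2 n(n-1) + 2 n + 3) / ((n+1)(n+2)) * a_n; check: a_0 = 1, a_1 = -1, a_2 = 3/2, a_3 = -5/6, a_4 = 3/8, a_5 = 1/8


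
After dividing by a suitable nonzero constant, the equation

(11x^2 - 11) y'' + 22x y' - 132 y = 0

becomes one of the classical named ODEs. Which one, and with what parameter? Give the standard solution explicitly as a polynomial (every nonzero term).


All three coefficients share the factor -11; dividing through by -11 gives  (1 - x^2) y'' - 2x y' + 12 y = 0.
This matches the Legendre equation (1 - x^2) y'' - 2x y' + n(n+1) y = 0 (note the -2x y' term) with n(n+1) = 12, so n = 3; the polynomial solution is P_3(x).
With y = sum_k a_k x^k, matching x^k gives (k+2)(k+1) a_{k+2} = [k(k+1) - n(n+1)] a_k = (k - 3)(k + 4) a_k. The right side vanishes at k = 3, so the series with the parity of 3 terminates at degree 3.
Standard normalization (P_n(1) = 1): leading coefficient (2n)!/(2^n (n!)^2) = 720/(8*36) = 5/2, so a_3 = 5/2. Work downward with a_k = (k+1)(k+2) a_{k+2} / ((k - 3)(k + 4)):
  a_1 = (2)(3)(5/2) / ((1 - 3)(1 + 4)) = 15/(-10) = -3/2
Hence P_3(x) = 5 x^3/2 - 3 x/2.

P_3(x); series = 5 x^3/2 - 3 x/2


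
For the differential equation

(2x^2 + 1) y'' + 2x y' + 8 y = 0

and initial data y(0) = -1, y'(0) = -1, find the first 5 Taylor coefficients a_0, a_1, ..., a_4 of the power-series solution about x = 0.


Ansatz: y(x) = sum_{n>=0} a_n x^n, so y'(x) = sum_{n>=1} n a_n x^(n-1) and y''(x) = sum_{n>=2} n(n-1) a_n x^(n-2).
Substitute into P(x) y'' + Q(x) y' + R(x) y = 0 with P(x) = 2x^2 + 1, Q(x) = 2x, R(x) = 8, and match powers of x.
Initial conditions: a_0 = -1, a_1 = -1.
Setting the coefficient of each power of x to zero and solving order by order (substituting the coefficients already found):
  x^0: 2 a_2 + 8 a_0 = 0  ->  2 a_2 = -8 a_0 = 8  ->  a_2 = 4
  x^1: 6 a_3 + 10 a_1 = 0  ->  6 a_3 = -10 a_1 = 10  ->  a_3 = 5/3
  x^2: 12 a_4 + 16 a_2 = 0  ->  12 a_4 = -16 a_2 = -64  ->  a_4 = -16/3
Truncated series: y(x) = -1 - x + 4 x^2 + (5/3) x^3 - (16/3) x^4 + O(x^5).

a_0 = -1; a_1 = -1; a_2 = 4; a_3 = 5/3; a_4 = -16/3


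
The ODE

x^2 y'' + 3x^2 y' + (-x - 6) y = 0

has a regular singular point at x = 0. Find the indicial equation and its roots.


Divide by x^2 to reach normal form y'' + P_1(x) y' + P_2(x) y = 0 with P_1(x) = 3 and P_2(x) = -1/x - 6/x^2.
x = 0 is a singular point because the y-coefficient -1/x - 6/x^2 has a pole at x = 0.
It is a regular singular point because x P_1(x) = p(x) = 3x and x^2 P_2(x) = q(x) = -x - 6 are polynomials, hence analytic at x = 0.
p(0) = 0,  q(0) = -6.
Indicial equation: r(r-1) + p(0) r + q(0) = 0, i.e. r^2 + (p(0) - 1) r + q(0) = 0, i.e. r^2 - 1 r - 6 = 0.
Discriminant: (-1)^2 - 4(-6) = 25, so r = (1 ± 5)/2.
Solving: r_1 = 3, r_2 = -2.

indicial: r^2 - 1 r - 6 = 0; roots r_1 = 3, r_2 = -2


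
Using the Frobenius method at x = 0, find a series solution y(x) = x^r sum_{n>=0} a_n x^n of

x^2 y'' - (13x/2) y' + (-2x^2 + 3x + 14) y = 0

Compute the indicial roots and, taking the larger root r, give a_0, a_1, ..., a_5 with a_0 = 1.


Write in Frobenius form y'' + (p(x)/x) y' + (q(x)/x^2) y = 0:
  p(x) = -13/2,  q(x) = -2x^2 + 3x + 14.
Indicial equation: r(r-1) + (-13/2) r + (14) = 0 -> roots r_1 = 4, r_2 = 7/2.
Take r = r_1 = 4. Let y(x) = x^r sum_{n>=0} a_n x^n with a_0 = 1.
Substitute y = x^r sum a_n x^n and match x^{r+n}. The recurrence is
  D(n) a_n + 3 a_{n-1} - 2 a_{n-2} = 0,  where D(n) = (r+n)(r+n-1) + (-13/2)(r+n) + (14).
  a_n = [-3 a_{n-1} + 2 a_{n-2}] / D(n).
Since the indicial polynomial factors as (r - r_1)(r - r_2), D(n) = (r_1 + n - r_1)(r_1 + n - r_2) = n(n + 1/2).
Evaluating step by step (a_0 = 1):
  n = 1: D(1) = 1(1 + 1/2) = 3/2; numerator = -3(1) = -3; a_1 = (-3)/(3/2) = -2
  n = 2: D(2) = 2(2 + 1/2) = 5; numerator = -3(-2) + 2(1) = 8; a_2 = (8)/(5) = 8/5
  n = 3: D(3) = 3(3 + 1/2) = 21/2; numerator = -3(8/5) + 2(-2) = -44/5; a_3 = (-44/5)/(21/2) = -88/105
  n = 4: D(4) = 4(4 + 1/2) = 18; numerator = -3(-88/105) + 2(8/5) = 40/7; a_4 = (40/7)/(18) = 20/63
  n = 5: D(5) = 5(5 + 1/2) = 55/2; numerator = -3(20/63) + 2(-88/105) = -92/35; a_5 = (-92/35)/(55/2) = -184/1925

r = 4; a_0 = 1; a_1 = -2; a_2 = 8/5; a_3 = -88/105; a_4 = 20/63; a_5 = -184/1925


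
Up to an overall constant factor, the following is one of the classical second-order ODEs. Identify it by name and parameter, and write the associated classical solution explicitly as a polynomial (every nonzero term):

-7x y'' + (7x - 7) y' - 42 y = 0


All three coefficients share the factor -7; dividing through by -7 gives  x y'' + (1 - x) y' + 6 y = 0.
This matches the Laguerre equation x y'' + (1 - x) y' + n y = 0 with n = 6; the polynomial solution is L_6(x).
With y = sum_k a_k x^k, matching x^k gives (k+1)k a_{k+1} + (k+1) a_{k+1} - k a_k + n a_k = 0, i.e. (k+1)^2 a_{k+1} = (k - n) a_k = (k - 6) a_k. The right side vanishes at k = 6, so the series terminates at degree 6.
Standard normalization L_n(0) = 1 gives a_0 = 1. Work upward with a_{k+1} = (k - 6) a_k / (k+1)^2:
  a_1 = (0 - 6)(1) / 1^2 = -6/1 = -6
  a_2 = (1 - 6)(-6) / 2^2 = 30/4 = 15/2
  a_3 = (2 - 6)(15/2) / 3^2 = -30/9 = -10/3
  a_4 = (3 - 6)(-10/3) / 4^2 = 10/16 = 5/8
  a_5 = (4 - 6)(5/8) / 5^2 = (-5/4)/25 = -1/20
  a_6 = (5 - 6)(-1/20) / 6^2 = (1/20)/36 = 1/720
Hence L_6(x) = x^6/720 - x^5/20 + 5 x^4/8 - 10 x^3/3 + 15 x^2/2 - 6 x + 1.

L_6(x); series = x^6/720 - x^5/20 + 5 x^4/8 - 10 x^3/3 + 15 x^2/2 - 6 x + 1


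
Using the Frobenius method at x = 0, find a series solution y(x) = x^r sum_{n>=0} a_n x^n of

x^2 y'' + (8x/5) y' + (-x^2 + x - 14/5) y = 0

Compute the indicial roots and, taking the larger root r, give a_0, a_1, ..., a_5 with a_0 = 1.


Write in Frobenius form y'' + (p(x)/x) y' + (q(x)/x^2) y = 0:
  p(x) = 8/5,  q(x) = -x^2 + x - 14/5.
Indicial equation: r(r-1) + (8/5) r + (-14/5) = 0 -> roots r_1 = 7/5, r_2 = -2.
Take r = r_1 = 7/5. Let y(x) = x^r sum_{n>=0} a_n x^n with a_0 = 1.
Substitute y = x^r sum a_n x^n and match x^{r+n}. The recurrence is
  D(n) a_n + 1 a_{n-1} - 1 a_{n-2} = 0,  where D(n) = (r+n)(r+n-1) + (8/5)(r+n) + (-14/5).
  a_n = [-1 a_{n-1} + 1 a_{n-2}] / D(n).
Since the indicial polynomial factors as (r - r_1)(r - r_2), D(n) = (r_1 + n - r_1)(r_1 + n - r_2) = n(n + 17/5).
Evaluating step by step (a_0 = 1):
  n = 1: D(1) = 1(1 + 17/5) = 22/5; numerator = -1(1) = -1; a_1 = (-1)/(22/5) = -5/22
  n = 2: D(2) = 2(2 + 17/5) = 54/5; numerator = -1(-5/22) + 1(1) = 27/22; a_2 = (27/22)/(54/5) = 5/44
  n = 3: D(3) = 3(3 + 17/5) = 96/5; numerator = -1(5/44) + 1(-5/22) = -15/44; a_3 = (-15/44)/(96/5) = -25/1408
  n = 4: D(4) = 4(4 + 17/5) = 148/5; numerator = -1(-25/1408) + 1(5/44) = 185/1408; a_4 = (185/1408)/(148/5) = 25/5632
  n = 5: D(5) = 5(5 + 17/5) = 42; numerator = -1(25/5632) + 1(-25/1408) = -125/5632; a_5 = (-125/5632)/(42) = -125/236544

r = 7/5; a_0 = 1; a_1 = -5/22; a_2 = 5/44; a_3 = -25/1408; a_4 = 25/5632; a_5 = -125/236544


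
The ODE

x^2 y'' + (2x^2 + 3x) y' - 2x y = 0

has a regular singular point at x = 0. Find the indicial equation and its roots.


Divide by x^2 to reach normal form y'' + P_1(x) y' + P_2(x) y = 0 with P_1(x) = 2 + 3/x and P_2(x) = -2/x.
x = 0 is a singular point because the y'-coefficient 2 + 3/x has a pole at x = 0 and the y-coefficient -2/x has a pole at x = 0.
It is a regular singular point because x P_1(x) = p(x) = 2x + 3 and x^2 P_2(x) = q(x) = -2x are polynomials, hence analytic at x = 0.
p(0) = 3,  q(0) = 0.
Indicial equation: r(r-1) + p(0) r + q(0) = 0, i.e. r^2 + (p(0) - 1) r + q(0) = 0, i.e. r^2 + 2 r = 0.
Discriminant: (2)^2 - 4(0) = 4, so r = (-2 ± 2)/2.
Solving: r_1 = 0, r_2 = -2.

indicial: r^2 + 2 r = 0; roots r_1 = 0, r_2 = -2


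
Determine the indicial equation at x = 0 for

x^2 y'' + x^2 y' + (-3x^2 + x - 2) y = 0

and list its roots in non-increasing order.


Divide by x^2 to reach normal form y'' + P_1(x) y' + P_2(x) y = 0 with P_1(x) = 1 and P_2(x) = -3 + 1/x - 2/x^2.
x = 0 is a singular point because the y-coefficient -3 + 1/x - 2/x^2 has a pole at x = 0.
It is a regular singular point because x P_1(x) = p(x) = x and x^2 P_2(x) = q(x) = -3x^2 + x - 2 are polynomials, hence analytic at x = 0.
p(0) = 0,  q(0) = -2.
Indicial equation: r(r-1) + p(0) r + q(0) = 0, i.e. r^2 + (p(0) - 1) r + q(0) = 0, i.e. r^2 - 1 r - 2 = 0.
Discriminant: (-1)^2 - 4(-2) = 9, so r = (1 ± 3)/2.
Solving: r_1 = 2, r_2 = -1.

indicial: r^2 - 1 r - 2 = 0; roots r_1 = 2, r_2 = -1


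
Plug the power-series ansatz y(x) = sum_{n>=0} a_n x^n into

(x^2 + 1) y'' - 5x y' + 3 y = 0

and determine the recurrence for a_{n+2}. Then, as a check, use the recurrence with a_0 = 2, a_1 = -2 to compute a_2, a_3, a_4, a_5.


Substitute y = sum_n a_n x^n.
(1 + 1 x^2) y'' contributes (n+2)(n+1) a_{n+2} + n(n-1) a_n at x^n.
-5 x y'(x) contributes -5 n a_n at x^n.
3 y(x) contributes 3 a_n at x^n.
Matching x^n: (n+2)(n+1) a_{n+2} + (n(n-1) - 5 n + 3) a_n = 0.
Thus a_{n+2} = (-n(n-1) + 5 n - 3) / ((n+1)(n+2)) * a_n.

Check with a_0 = 2, a_1 = -2 (apply the recurrence for n = 0, 1, 2, 3): a_0 = 2, a_1 = -2, a_2 = -3, a_3 = -2/3, a_4 = -5/4, a_5 = -1/5.

a_(n+2) = (-n(n-1) + 5 n - 3) / ((n+1)(n+2)) * a_n; check: a_0 = 2, a_1 = -2, a_2 = -3, a_3 = -2/3, a_4 = -5/4, a_5 = -1/5


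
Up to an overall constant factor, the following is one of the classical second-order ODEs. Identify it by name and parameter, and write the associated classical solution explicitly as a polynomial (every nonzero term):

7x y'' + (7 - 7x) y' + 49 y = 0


All three coefficients share the factor 7; dividing through by 7 gives  x y'' + (1 - x) y' + 7 y = 0.
This matches the Laguerre equation x y'' + (1 - x) y' + n y = 0 with n = 7; the polynomial solution is L_7(x).
With y = sum_k a_k x^k, matching x^k gives (k+1)k a_{k+1} + (k+1) a_{k+1} - k a_k + n a_k = 0, i.e. (k+1)^2 a_{k+1} = (k - n) a_k = (k - 7) a_k. The right side vanishes at k = 7, so the series terminates at degree 7.
Standard normalization L_n(0) = 1 gives a_0 = 1. Work upward with a_{k+1} = (k - 7) a_k / (k+1)^2:
  a_1 = (0 - 7)(1) / 1^2 = -7/1 = -7
  a_2 = (1 - 7)(-7) / 2^2 = 42/4 = 21/2
  a_3 = (2 - 7)(21/2) / 3^2 = (-105/2)/9 = -35/6
  a_4 = (3 - 7)(-35/6) / 4^2 = (70/3)/16 = 35/24
  a_5 = (4 - 7)(35/24) / 5^2 = (-35/8)/25 = -7/40
  a_6 = (5 - 7)(-7/40) / 6^2 = (7/20)/36 = 7/720
  a_7 = (6 - 7)(7/720) / 7^2 = (-7/720)/49 = -1/5040
Hence L_7(x) = -x^7/5040 + 7 x^6/720 - 7 x^5/40 + 35 x^4/24 - 35 x^3/6 + 21 x^2/2 - 7 x + 1.

L_7(x); series = -x^7/5040 + 7 x^6/720 - 7 x^5/40 + 35 x^4/24 - 35 x^3/6 + 21 x^2/2 - 7 x + 1


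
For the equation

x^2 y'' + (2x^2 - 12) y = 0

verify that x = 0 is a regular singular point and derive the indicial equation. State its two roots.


Divide by x^2 to reach normal form y'' + P_1(x) y' + P_2(x) y = 0 with P_1(x) = 0 and P_2(x) = 2 - 12/x^2.
x = 0 is a singular point because the y-coefficient 2 - 12/x^2 has a pole at x = 0.
It is a regular singular point because x P_1(x) = p(x) = 0 and x^2 P_2(x) = q(x) = 2x^2 - 12 are polynomials, hence analytic at x = 0.
p(0) = 0,  q(0) = -12.
Indicial equation: r(r-1) + p(0) r + q(0) = 0, i.e. r^2 + (p(0) - 1) r + q(0) = 0, i.e. r^2 - 1 r - 12 = 0.
Discriminant: (-1)^2 - 4(-12) = 49, so r = (1 ± 7)/2.
Solving: r_1 = 4, r_2 = -3.

indicial: r^2 - 1 r - 12 = 0; roots r_1 = 4, r_2 = -3


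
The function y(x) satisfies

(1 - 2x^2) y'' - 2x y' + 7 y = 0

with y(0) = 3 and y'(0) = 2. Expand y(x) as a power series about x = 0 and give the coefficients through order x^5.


Ansatz: y(x) = sum_{n>=0} a_n x^n, so y'(x) = sum_{n>=1} n a_n x^(n-1) and y''(x) = sum_{n>=2} n(n-1) a_n x^(n-2).
Substitute into P(x) y'' + Q(x) y' + R(x) y = 0 with P(x) = 1 - 2x^2, Q(x) = -2x, R(x) = 7, and match powers of x.
Initial conditions: a_0 = 3, a_1 = 2.
Setting the coefficient of each power of x to zero and solving order by order (substituting the coefficients already found):
  x^0: 2 a_2 + 7 a_0 = 0  ->  2 a_2 = -7 a_0 = -21  ->  a_2 = -21/2
  x^1: 6 a_3 + 5 a_1 = 0  ->  6 a_3 = -5 a_1 = -10  ->  a_3 = -5/3
  x^2: 12 a_4 - a_2 = 0  ->  12 a_4 = a_2 = -21/2  ->  a_4 = -7/8
  x^3: 20 a_5 - 11 a_3 = 0  ->  20 a_5 = 11 a_3 = -55/3  ->  a_5 = -11/12
Truncated series: y(x) = 3 + 2 x - (21/2) x^2 - (5/3) x^3 - (7/8) x^4 - (11/12) x^5 + O(x^6).

a_0 = 3; a_1 = 2; a_2 = -21/2; a_3 = -5/3; a_4 = -7/8; a_5 = -11/12


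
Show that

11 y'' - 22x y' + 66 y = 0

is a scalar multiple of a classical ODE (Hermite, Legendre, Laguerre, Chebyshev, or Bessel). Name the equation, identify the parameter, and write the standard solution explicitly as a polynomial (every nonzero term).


All three coefficients share the factor 11; dividing through by 11 gives  y'' - 2x y' + 6 y = 0.
This matches the Hermite equation y'' - 2x y' + 2n y = 0 with 2n = 6, so n = 3; the polynomial solution is H_3(x).
With y = sum_k a_k x^k, matching x^k gives (k+2)(k+1) a_{k+2} = 2(k - n) a_k = 2(k - 3) a_k. The right side vanishes at k = 3, so the series with the parity of 3 terminates at degree 3.
Standard normalization: leading coefficient of H_n is 2^n, so a_3 = 2^3 = 8. Work downward with a_k = (k+1)(k+2) a_{k+2} / (2(k - n)):
  a_1 = (2)(3)(8) / (2(1 - 3)) = 48/(-4) = -12
Hence H_3(x) = 8 x^3 - 12 x.

H_3(x); series = 8 x^3 - 12 x


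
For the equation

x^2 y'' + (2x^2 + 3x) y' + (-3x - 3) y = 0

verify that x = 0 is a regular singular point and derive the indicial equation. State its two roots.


Divide by x^2 to reach normal form y'' + P_1(x) y' + P_2(x) y = 0 with P_1(x) = 2 + 3/x and P_2(x) = -3/x - 3/x^2.
x = 0 is a singular point because the y'-coefficient 2 + 3/x has a pole at x = 0 and the y-coefficient -3/x - 3/x^2 has a pole at x = 0.
It is a regular singular point because x P_1(x) = p(x) = 2x + 3 and x^2 P_2(x) = q(x) = -3x - 3 are polynomials, hence analytic at x = 0.
p(0) = 3,  q(0) = -3.
Indicial equation: r(r-1) + p(0) r + q(0) = 0, i.e. r^2 + (p(0) - 1) r + q(0) = 0, i.e. r^2 + 2 r - 3 = 0.
Discriminant: (2)^2 - 4(-3) = 16, so r = (-2 ± 4)/2.
Solving: r_1 = 1, r_2 = -3.

indicial: r^2 + 2 r - 3 = 0; roots r_1 = 1, r_2 = -3


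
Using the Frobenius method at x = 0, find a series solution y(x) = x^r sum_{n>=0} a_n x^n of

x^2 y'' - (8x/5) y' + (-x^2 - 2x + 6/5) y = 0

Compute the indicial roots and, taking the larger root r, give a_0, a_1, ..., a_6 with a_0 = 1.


Write in Frobenius form y'' + (p(x)/x) y' + (q(x)/x^2) y = 0:
  p(x) = -8/5,  q(x) = -x^2 - 2x + 6/5.
Indicial equation: r(r-1) + (-8/5) r + (6/5) = 0 -> roots r_1 = 2, r_2 = 3/5.
Take r = r_1 = 2. Let y(x) = x^r sum_{n>=0} a_n x^n with a_0 = 1.
Substitute y = x^r sum a_n x^n and match x^{r+n}. The recurrence is
  D(n) a_n - 2 a_{n-1} - 1 a_{n-2} = 0,  where D(n) = (r+n)(r+n-1) + (-8/5)(r+n) + (6/5).
  a_n = [2 a_{n-1} + 1 a_{n-2}] / D(n).
Since the indicial polynomial factors as (r - r_1)(r - r_2), D(n) = (r_1 + n - r_1)(r_1 + n - r_2) = n(n + 7/5).
Evaluating step by step (a_0 = 1):
  n = 1: D(1) = 1(1 + 7/5) = 12/5; numerator = 2(1) = 2; a_1 = (2)/(12/5) = 5/6
  n = 2: D(2) = 2(2 + 7/5) = 34/5; numerator = 2(5/6) + 1(1) = 8/3; a_2 = (8/3)/(34/5) = 20/51
  n = 3: D(3) = 3(3 + 7/5) = 66/5; numerator = 2(20/51) + 1(5/6) = 55/34; a_3 = (55/34)/(66/5) = 25/204
  n = 4: D(4) = 4(4 + 7/5) = 108/5; numerator = 2(25/204) + 1(20/51) = 65/102; a_4 = (65/102)/(108/5) = 325/11016
  n = 5: D(5) = 5(5 + 7/5) = 32; numerator = 2(325/11016) + 1(25/204) = 250/1377; a_5 = (250/1377)/(32) = 125/22032
  n = 6: D(6) = 6(6 + 7/5) = 222/5; numerator = 2(125/22032) + 1(325/11016) = 25/612; a_6 = (25/612)/(222/5) = 125/135864

r = 2; a_0 = 1; a_1 = 5/6; a_2 = 20/51; a_3 = 25/204; a_4 = 325/11016; a_5 = 125/22032; a_6 = 125/135864


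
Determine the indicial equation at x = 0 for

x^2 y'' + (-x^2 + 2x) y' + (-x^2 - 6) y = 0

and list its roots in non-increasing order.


Divide by x^2 to reach normal form y'' + P_1(x) y' + P_2(x) y = 0 with P_1(x) = -1 + 2/x and P_2(x) = -1 - 6/x^2.
x = 0 is a singular point because the y'-coefficient -1 + 2/x has a pole at x = 0 and the y-coefficient -1 - 6/x^2 has a pole at x = 0.
It is a regular singular point because x P_1(x) = p(x) = 2 - x and x^2 P_2(x) = q(x) = -x^2 - 6 are polynomials, hence analytic at x = 0.
p(0) = 2,  q(0) = -6.
Indicial equation: r(r-1) + p(0) r + q(0) = 0, i.e. r^2 + (p(0) - 1) r + q(0) = 0, i.e. r^2 + 1 r - 6 = 0.
Discriminant: (1)^2 - 4(-6) = 25, so r = (-1 ± 5)/2.
Solving: r_1 = 2, r_2 = -3.

indicial: r^2 + 1 r - 6 = 0; roots r_1 = 2, r_2 = -3


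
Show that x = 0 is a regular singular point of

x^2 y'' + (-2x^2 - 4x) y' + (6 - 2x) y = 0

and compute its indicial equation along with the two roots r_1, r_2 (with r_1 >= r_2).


Divide by x^2 to reach normal form y'' + P_1(x) y' + P_2(x) y = 0 with P_1(x) = -2 - 4/x and P_2(x) = -2/x + 6/x^2.
x = 0 is a singular point because the y'-coefficient -2 - 4/x has a pole at x = 0 and the y-coefficient -2/x + 6/x^2 has a pole at x = 0.
It is a regular singular point because x P_1(x) = p(x) = -2x - 4 and x^2 P_2(x) = q(x) = 6 - 2x are polynomials, hence analytic at x = 0.
p(0) = -4,  q(0) = 6.
Indicial equation: r(r-1) + p(0) r + q(0) = 0, i.e. r^2 + (p(0) - 1) r + q(0) = 0, i.e. r^2 - 5 r + 6 = 0.
Discriminant: (-5)^2 - 4(6) = 1, so r = (5 ± 1)/2.
Solving: r_1 = 3, r_2 = 2.

indicial: r^2 - 5 r + 6 = 0; roots r_1 = 3, r_2 = 2


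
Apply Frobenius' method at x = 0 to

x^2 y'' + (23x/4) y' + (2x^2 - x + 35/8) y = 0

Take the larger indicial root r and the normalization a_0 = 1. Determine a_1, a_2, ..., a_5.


Write in Frobenius form y'' + (p(x)/x) y' + (q(x)/x^2) y = 0:
  p(x) = 23/4,  q(x) = 2x^2 - x + 35/8.
Indicial equation: r(r-1) + (23/4) r + (35/8) = 0 -> roots r_1 = -5/4, r_2 = -7/2.
Take r = r_1 = -5/4. Let y(x) = x^r sum_{n>=0} a_n x^n with a_0 = 1.
Substitute y = x^r sum a_n x^n and match x^{r+n}. The recurrence is
  D(n) a_n - 1 a_{n-1} + 2 a_{n-2} = 0,  where D(n) = (r+n)(r+n-1) + (23/4)(r+n) + (35/8).
  a_n = [1 a_{n-1} - 2 a_{n-2}] / D(n).
Since the indicial polynomial factors as (r - r_1)(r - r_2), D(n) = (r_1 + n - r_1)(r_1 + n - r_2) = n(n + 9/4).
Evaluating step by step (a_0 = 1):
  n = 1: D(1) = 1(1 + 9/4) = 13/4; numerator = 1(1) = 1; a_1 = (1)/(13/4) = 4/13
  n = 2: D(2) = 2(2 + 9/4) = 17/2; numerator = 1(4/13) - 2(1) = -22/13; a_2 = (-22/13)/(17/2) = -44/221
  n = 3: D(3) = 3(3 + 9/4) = 63/4; numerator = 1(-44/221) - 2(4/13) = -180/221; a_3 = (-180/221)/(63/4) = -80/1547
  n = 4: D(4) = 4(4 + 9/4) = 25; numerator = 1(-80/1547) - 2(-44/221) = 536/1547; a_4 = (536/1547)/(25) = 536/38675
  n = 5: D(5) = 5(5 + 9/4) = 145/4; numerator = 1(536/38675) - 2(-80/1547) = 648/5525; a_5 = (648/5525)/(145/4) = 2592/801125

r = -5/4; a_0 = 1; a_1 = 4/13; a_2 = -44/221; a_3 = -80/1547; a_4 = 536/38675; a_5 = 2592/801125


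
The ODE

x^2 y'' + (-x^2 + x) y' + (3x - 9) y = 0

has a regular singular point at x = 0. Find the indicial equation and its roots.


Divide by x^2 to reach normal form y'' + P_1(x) y' + P_2(x) y = 0 with P_1(x) = -1 + 1/x and P_2(x) = 3/x - 9/x^2.
x = 0 is a singular point because the y'-coefficient -1 + 1/x has a pole at x = 0 and the y-coefficient 3/x - 9/x^2 has a pole at x = 0.
It is a regular singular point because x P_1(x) = p(x) = 1 - x and x^2 P_2(x) = q(x) = 3x - 9 are polynomials, hence analytic at x = 0.
p(0) = 1,  q(0) = -9.
Indicial equation: r(r-1) + p(0) r + q(0) = 0, i.e. r^2 + (p(0) - 1) r + q(0) = 0, i.e. r^2 - 9 = 0.
Discriminant: (0)^2 - 4(-9) = 36, so r = (0 ± 6)/2.
Solving: r_1 = 3, r_2 = -3.

indicial: r^2 - 9 = 0; roots r_1 = 3, r_2 = -3


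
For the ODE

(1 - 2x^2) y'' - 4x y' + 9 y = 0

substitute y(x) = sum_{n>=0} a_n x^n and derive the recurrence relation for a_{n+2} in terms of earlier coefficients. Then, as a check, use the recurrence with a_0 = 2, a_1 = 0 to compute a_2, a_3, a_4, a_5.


Substitute y = sum_n a_n x^n.
(1 - 2 x^2) y'' contributes (n+2)(n+1) a_{n+2} - 2 n(n-1) a_n at x^n.
-4 x y'(x) contributes -4 n a_n at x^n.
9 y(x) contributes 9 a_n at x^n.
Matching x^n: (n+2)(n+1) a_{n+2} + (-2 n(n-1) - 4 n + 9) a_n = 0.
Thus a_{n+2} = (2 n(n-1) + 4 n - 9) / ((n+1)(n+2)) * a_n.

Check with a_0 = 2, a_1 = 0 (apply the recurrence for n = 0, 1, 2, 3): a_0 = 2, a_1 = 0, a_2 = -9, a_3 = 0, a_4 = -9/4, a_5 = 0.

a_(n+2) = (2 n(n-1) + 4 n - 9) / ((n+1)(n+2)) * a_n; check: a_0 = 2, a_1 = 0, a_2 = -9, a_3 = 0, a_4 = -9/4, a_5 = 0


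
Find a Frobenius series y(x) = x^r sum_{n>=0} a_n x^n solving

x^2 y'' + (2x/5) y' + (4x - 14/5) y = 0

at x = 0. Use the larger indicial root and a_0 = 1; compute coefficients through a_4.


Write in Frobenius form y'' + (p(x)/x) y' + (q(x)/x^2) y = 0:
  p(x) = 2/5,  q(x) = 4x - 14/5.
Indicial equation: r(r-1) + (2/5) r + (-14/5) = 0 -> roots r_1 = 2, r_2 = -7/5.
Take r = r_1 = 2. Let y(x) = x^r sum_{n>=0} a_n x^n with a_0 = 1.
Substitute y = x^r sum a_n x^n and match x^{r+n}. The recurrence is
  D(n) a_n + 4 a_{n-1} = 0,  where D(n) = (r+n)(r+n-1) + (2/5)(r+n) + (-14/5).
  a_n = -4 / D(n) * a_{n-1}.
Since the indicial polynomial factors as (r - r_1)(r - r_2), D(n) = (r_1 + n - r_1)(r_1 + n - r_2) = n(n + 17/5).
Evaluating step by step (a_0 = 1):
  n = 1: D(1) = 1(1 + 17/5) = 22/5; numerator = -4(1) = -4; a_1 = (-4)/(22/5) = -10/11
  n = 2: D(2) = 2(2 + 17/5) = 54/5; numerator = -4(-10/11) = 40/11; a_2 = (40/11)/(54/5) = 100/297
  n = 3: D(3) = 3(3 + 17/5) = 96/5; numerator = -4(100/297) = -400/297; a_3 = (-400/297)/(96/5) = -125/1782
  n = 4: D(4) = 4(4 + 17/5) = 148/5; numerator = -4(-125/1782) = 250/891; a_4 = (250/891)/(148/5) = 625/65934

r = 2; a_0 = 1; a_1 = -10/11; a_2 = 100/297; a_3 = -125/1782; a_4 = 625/65934


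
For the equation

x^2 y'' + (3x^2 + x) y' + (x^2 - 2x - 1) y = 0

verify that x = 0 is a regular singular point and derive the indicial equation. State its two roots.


Divide by x^2 to reach normal form y'' + P_1(x) y' + P_2(x) y = 0 with P_1(x) = 3 + 1/x and P_2(x) = 1 - 2/x - 1/x^2.
x = 0 is a singular point because the y'-coefficient 3 + 1/x has a pole at x = 0 and the y-coefficient 1 - 2/x - 1/x^2 has a pole at x = 0.
It is a regular singular point because x P_1(x) = p(x) = 3x + 1 and x^2 P_2(x) = q(x) = x^2 - 2x - 1 are polynomials, hence analytic at x = 0.
p(0) = 1,  q(0) = -1.
Indicial equation: r(r-1) + p(0) r + q(0) = 0, i.e. r^2 + (p(0) - 1) r + q(0) = 0, i.e. r^2 - 1 = 0.
Discriminant: (0)^2 - 4(-1) = 4, so r = (0 ± 2)/2.
Solving: r_1 = 1, r_2 = -1.

indicial: r^2 - 1 = 0; roots r_1 = 1, r_2 = -1


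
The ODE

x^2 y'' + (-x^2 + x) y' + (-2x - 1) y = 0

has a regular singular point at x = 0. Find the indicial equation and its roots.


Divide by x^2 to reach normal form y'' + P_1(x) y' + P_2(x) y = 0 with P_1(x) = -1 + 1/x and P_2(x) = -2/x - 1/x^2.
x = 0 is a singular point because the y'-coefficient -1 + 1/x has a pole at x = 0 and the y-coefficient -2/x - 1/x^2 has a pole at x = 0.
It is a regular singular point because x P_1(x) = p(x) = 1 - x and x^2 P_2(x) = q(x) = -2x - 1 are polynomials, hence analytic at x = 0.
p(0) = 1,  q(0) = -1.
Indicial equation: r(r-1) + p(0) r + q(0) = 0, i.e. r^2 + (p(0) - 1) r + q(0) = 0, i.e. r^2 - 1 = 0.
Discriminant: (0)^2 - 4(-1) = 4, so r = (0 ± 2)/2.
Solving: r_1 = 1, r_2 = -1.

indicial: r^2 - 1 = 0; roots r_1 = 1, r_2 = -1


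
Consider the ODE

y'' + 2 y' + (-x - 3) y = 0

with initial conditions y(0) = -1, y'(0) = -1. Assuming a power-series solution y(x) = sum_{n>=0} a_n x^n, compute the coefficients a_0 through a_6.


Ansatz: y(x) = sum_{n>=0} a_n x^n, so y'(x) = sum_{n>=1} n a_n x^(n-1) and y''(x) = sum_{n>=2} n(n-1) a_n x^(n-2).
Substitute into P(x) y'' + Q(x) y' + R(x) y = 0 with P(x) = 1, Q(x) = 2, R(x) = -x - 3, and match powers of x.
Initial conditions: a_0 = -1, a_1 = -1.
Setting the coefficient of each power of x to zero and solving order by order (substituting the coefficients already found):
  x^0: 2 a_2 + 2 a_1 - 3 a_0 = 0  ->  2 a_2 = -2 a_1 + 3 a_0 = -1  ->  a_2 = -1/2
  x^1: 6 a_3 + 4 a_2 - 3 a_1 - a_0 = 0  ->  6 a_3 = -4 a_2 + 3 a_1 + a_0 = -2  ->  a_3 = -1/3
  x^2: 12 a_4 + 6 a_3 - 3 a_2 - a_1 = 0  ->  12 a_4 = -6 a_3 + 3 a_2 + a_1 = -1/2  ->  a_4 = -1/24
  x^3: 20 a_5 + 8 a_4 - 3 a_3 - a_2 = 0  ->  20 a_5 = -8 a_4 + 3 a_3 + a_2 = -7/6  ->  a_5 = -7/120
  x^4: 30 a_6 + 10 a_5 - 3 a_4 - a_3 = 0  ->  30 a_6 = -10 a_5 + 3 a_4 + a_3 = 1/8  ->  a_6 = 1/240
Truncated series: y(x) = -1 - x - (1/2) x^2 - (1/3) x^3 - (1/24) x^4 - (7/120) x^5 + (1/240) x^6 + O(x^7).

a_0 = -1; a_1 = -1; a_2 = -1/2; a_3 = -1/3; a_4 = -1/24; a_5 = -7/120; a_6 = 1/240
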